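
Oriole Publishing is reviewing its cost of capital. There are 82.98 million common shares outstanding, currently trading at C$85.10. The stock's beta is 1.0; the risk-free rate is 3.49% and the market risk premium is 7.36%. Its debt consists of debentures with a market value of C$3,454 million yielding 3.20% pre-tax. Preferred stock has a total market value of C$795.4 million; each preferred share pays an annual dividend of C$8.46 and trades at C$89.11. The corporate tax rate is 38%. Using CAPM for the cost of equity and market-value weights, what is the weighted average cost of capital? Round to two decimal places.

8.05%

Cost of equity via CAPM: Re = 3.49% + 1.0 × 7.36% = 10.8500%.
Cost of preferred: Rp = 8.46 / 89.11 = 9.4939%.
Market value of equity E = 85.1 × 82.98m = 7061.598m.
Total capital V = 7061.598 + 795.4 + 3454 = 11310.998.
Equity: weight = 7061.598/11310.998 = 0.6243; cost = 10.85%.
Preferred: weight = 795.4/11310.998 = 0.0703; cost = 9.4939%.
Debentures: weight = 3454/11310.998 = 0.3054; after-tax cost = 3.2% × (1 − 38%) = 1.9840%.
WACC = 0.6243 × 10.8500% + 0.0703 × 9.4939% + 0.3054 × 1.9840% = 8.0473%.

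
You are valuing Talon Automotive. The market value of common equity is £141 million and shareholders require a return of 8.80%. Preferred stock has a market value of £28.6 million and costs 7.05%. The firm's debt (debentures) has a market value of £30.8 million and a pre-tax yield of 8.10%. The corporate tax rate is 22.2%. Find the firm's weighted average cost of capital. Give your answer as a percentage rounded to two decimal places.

8.17%

Total capital V = 141 + 28.6 + 30.8 = 200.4.
Equity: weight = 141/200.4 = 0.7036; cost = 8.8%.
Preferred: weight = 28.6/200.4 = 0.1427; cost = 7.05%.
Debentures: weight = 30.8/200.4 = 0.1537; after-tax cost = 8.1% × (1 − 22.2%) = 6.3018%.
WACC = 0.7036 × 8.8000% + 0.1427 × 7.0500% + 0.1537 × 6.3018% = 8.1663%.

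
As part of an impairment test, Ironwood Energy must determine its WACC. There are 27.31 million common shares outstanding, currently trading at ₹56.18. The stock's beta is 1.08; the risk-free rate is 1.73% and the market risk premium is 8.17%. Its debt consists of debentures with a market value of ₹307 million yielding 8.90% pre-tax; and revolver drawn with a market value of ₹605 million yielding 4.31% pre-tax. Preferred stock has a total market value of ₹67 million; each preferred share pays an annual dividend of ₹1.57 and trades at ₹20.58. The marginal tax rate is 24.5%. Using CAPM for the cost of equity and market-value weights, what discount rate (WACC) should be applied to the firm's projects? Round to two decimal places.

8.25%

Cost of equity via CAPM: Re = 1.73% + 1.08 × 8.17% = 10.5536%.
Cost of preferred: Rp = 1.57 / 20.58 = 7.6288%.
Market value of equity E = 56.18 × 27.31m = 1534.2758m.
Total capital V = 1534.2758 + 67 + 307 + 605 = 2513.2758.
Equity: weight = 1534.2758/2513.2758 = 0.6105; cost = 10.5536%.
Preferred: weight = 67/2513.2758 = 0.0267; cost = 7.6288%.
Debentures: weight = 307/2513.2758 = 0.1222; after-tax cost = 8.9% × (1 − 24.5%) = 6.7195%.
Revolver drawn: weight = 605/2513.2758 = 0.2407; after-tax cost = 4.31% × (1 − 24.5%) = 3.2540%.
WACC = 0.6105 × 10.5536% + 0.0267 × 7.6288% + 0.1222 × 6.7195% + 0.2407 × 3.2540% = 8.2501%.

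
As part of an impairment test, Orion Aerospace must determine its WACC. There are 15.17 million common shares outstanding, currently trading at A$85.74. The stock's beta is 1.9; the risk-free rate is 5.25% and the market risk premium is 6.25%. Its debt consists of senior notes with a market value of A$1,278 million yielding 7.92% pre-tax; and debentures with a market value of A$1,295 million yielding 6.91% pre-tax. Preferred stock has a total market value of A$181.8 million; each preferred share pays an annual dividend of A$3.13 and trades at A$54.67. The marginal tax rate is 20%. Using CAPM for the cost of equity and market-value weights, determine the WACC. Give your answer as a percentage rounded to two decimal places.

Cost of equity via CAPM: Re = 5.25% + 1.9 × 6.25% = 17.1250%.
Cost of preferred: Rp = 3.13 / 54.67 = 5.7253%.
Market value of equity E = 85.74 × 15.17m = 1300.6758m.
Total capital V = 1300.6758 + 181.8 + 1278 + 1295 = 4055.4758.
Equity: weight = 1300.6758/4055.4758 = 0.3207; cost = 17.125%.
Preferred: weight = 181.8/4055.4758 = 0.0448; cost = 5.7253%.
Senior notes: weight = 1278/4055.4758 = 0.3151; after-tax cost = 7.92% × (1 − 20%) = 6.3360%.
Debentures: weight = 1295/4055.4758 = 0.3193; after-tax cost = 6.91% × (1 − 20%) = 5.5280%.
WACC = 0.3207 × 17.1250% + 0.0448 × 5.7253% + 0.3151 × 6.3360% + 0.3193 × 5.5280% = 9.5109%.

9.51%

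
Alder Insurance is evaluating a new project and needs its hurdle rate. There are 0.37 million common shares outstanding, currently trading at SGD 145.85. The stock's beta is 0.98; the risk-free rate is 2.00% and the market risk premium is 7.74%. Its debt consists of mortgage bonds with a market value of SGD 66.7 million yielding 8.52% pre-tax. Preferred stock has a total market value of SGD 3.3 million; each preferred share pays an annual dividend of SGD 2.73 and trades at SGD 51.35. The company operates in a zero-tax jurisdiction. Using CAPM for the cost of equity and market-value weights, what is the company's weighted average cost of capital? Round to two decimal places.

8.90%

Cost of equity via CAPM: Re = 2.0% + 0.98 × 7.74% = 9.5852%.
Cost of preferred: Rp = 2.73 / 51.35 = 5.3165%.
Market value of equity E = 145.85 × 0.37m = 53.9645m.
Total capital V = 53.9645 + 3.3 + 66.7 = 123.9645.
Equity: weight = 53.9645/123.9645 = 0.4353; cost = 9.5852%.
Preferred: weight = 3.3/123.9645 = 0.0266; cost = 5.3165%.
Mortgage bonds: weight = 66.7/123.9645 = 0.5381; after-tax cost = 8.52% × (1 − 0%) = 8.5200%.
WACC = 0.4353 × 9.5852% + 0.0266 × 5.3165% + 0.5381 × 8.5200% = 8.8984%.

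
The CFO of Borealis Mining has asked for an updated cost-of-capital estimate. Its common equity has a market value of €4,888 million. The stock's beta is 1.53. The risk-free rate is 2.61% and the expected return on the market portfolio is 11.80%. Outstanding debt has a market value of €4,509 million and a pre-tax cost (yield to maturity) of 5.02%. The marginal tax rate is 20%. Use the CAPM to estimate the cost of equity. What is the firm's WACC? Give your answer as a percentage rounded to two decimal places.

10.60%

Market risk premium = 11.8% − 2.61% = 9.19%.
Cost of equity via CAPM: Re = 2.61% + 1.53 × 9.19% = 16.6707%.
Total capital V = 4888 + 4509 = 9397.
Equity: weight = 4888/9397 = 0.5202; cost = 16.6707%.
Debt: weight = 4509/9397 = 0.4798; after-tax cost = 5.02% × (1 − 20%) = 4.0160%.
WACC = 0.5202 × 16.6707% + 0.4798 × 4.0160% = 10.5985%.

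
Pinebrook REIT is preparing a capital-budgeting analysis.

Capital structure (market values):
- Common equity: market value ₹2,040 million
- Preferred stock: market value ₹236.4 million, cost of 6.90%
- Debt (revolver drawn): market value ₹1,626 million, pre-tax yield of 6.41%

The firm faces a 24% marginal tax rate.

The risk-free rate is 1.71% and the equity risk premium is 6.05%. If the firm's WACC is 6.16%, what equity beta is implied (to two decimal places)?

Total capital V = 2040 + 236.4 + 1626 = 3902.4.
Equity weight = 2040/3902.4 = 0.5228.
Preferred weight = 236.4/3902.4 = 0.0606.
Revolver drawn weight = 1626/3902.4 = 0.4167.
Debt contribution = 0.4167 × 6.41% × (1 − 24%) = 2.0298%.
Preferred contribution = 0.0606 × 6.9% = 0.4180%.
Required equity contribution = 6.16% − 2.4478% = 3.7122%  ⇒  Re = 7.1012%.
CAPM: 7.1012% = 1.71% + β × 6.05%  ⇒  β = 0.8911.

0.89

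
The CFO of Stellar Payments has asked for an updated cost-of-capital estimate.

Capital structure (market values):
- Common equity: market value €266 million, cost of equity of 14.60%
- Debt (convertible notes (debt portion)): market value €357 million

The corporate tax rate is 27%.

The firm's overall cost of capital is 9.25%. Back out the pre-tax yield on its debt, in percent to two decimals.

Total capital V = 266 + 357 = 623.
Equity weight = 266/623 = 0.4270.
Convertible notes (debt portion) weight = 357/623 = 0.5730.
Equity contribution = 0.4270 × 14.6% = 6.2337%.
Remaining for debt = 9.25% − 6.2337% = 3.0163%.
Rd × (1 − 27%) × 0.5730 = 3.0163%  ⇒  Rd = 7.2106%.

7.21%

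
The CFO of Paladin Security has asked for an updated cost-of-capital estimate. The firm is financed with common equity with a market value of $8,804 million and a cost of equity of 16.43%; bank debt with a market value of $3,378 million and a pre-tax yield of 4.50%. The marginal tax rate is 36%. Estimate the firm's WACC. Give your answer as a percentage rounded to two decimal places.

Total capital V = 8804 + 3378 = 12182.
Equity: weight = 8804/12182 = 0.7227; cost = 16.43%.
Bank debt: weight = 3378/12182 = 0.2773; after-tax cost = 4.5% × (1 − 36%) = 2.8800%.
WACC = 0.7227 × 16.4300% + 0.2773 × 2.8800% = 12.6727%.

12.67%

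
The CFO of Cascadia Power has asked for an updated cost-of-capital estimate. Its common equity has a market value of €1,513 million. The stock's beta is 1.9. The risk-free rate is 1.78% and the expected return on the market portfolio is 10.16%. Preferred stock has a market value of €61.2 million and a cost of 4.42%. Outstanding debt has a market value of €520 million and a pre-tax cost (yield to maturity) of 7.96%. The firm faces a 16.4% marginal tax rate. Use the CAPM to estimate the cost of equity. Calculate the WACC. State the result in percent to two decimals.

Market risk premium = 10.16% − 1.78% = 8.38%.
Cost of equity via CAPM: Re = 1.78% + 1.9 × 8.38% = 17.7020%.
Total capital V = 1513 + 61.2 + 520 = 2094.2.
Equity: weight = 1513/2094.2 = 0.7225; cost = 17.702%.
Preferred: weight = 61.2/2094.2 = 0.0292; cost = 4.42%.
Debt: weight = 520/2094.2 = 0.2483; after-tax cost = 7.96% × (1 − 16.4%) = 6.6546%.
WACC = 0.7225 × 17.7020% + 0.0292 × 4.4200% + 0.2483 × 6.6546% = 14.5707%.

14.57%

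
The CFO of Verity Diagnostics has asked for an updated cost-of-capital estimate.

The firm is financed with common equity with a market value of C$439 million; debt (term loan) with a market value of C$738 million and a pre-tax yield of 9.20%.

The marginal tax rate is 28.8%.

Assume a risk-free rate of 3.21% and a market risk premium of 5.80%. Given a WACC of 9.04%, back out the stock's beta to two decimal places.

Total capital V = 439 + 738 = 1177.
Equity weight = 439/1177 = 0.3730.
Term loan weight = 738/1177 = 0.6270.
Debt contribution = 0.6270 × 9.2% × (1 − 28.8%) = 4.1072%.
Required equity contribution = 9.04% − 4.1072% = 4.9328%  ⇒  Re = 13.2253%.
CAPM: 13.2253% = 3.21% + β × 5.8%  ⇒  β = 1.7268.

1.73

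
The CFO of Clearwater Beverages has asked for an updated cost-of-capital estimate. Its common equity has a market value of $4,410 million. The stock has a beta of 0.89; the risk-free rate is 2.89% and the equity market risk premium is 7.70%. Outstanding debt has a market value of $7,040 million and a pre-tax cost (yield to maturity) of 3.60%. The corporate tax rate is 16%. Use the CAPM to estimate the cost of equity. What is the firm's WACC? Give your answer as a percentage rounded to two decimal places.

5.61%

Cost of equity via CAPM: Re = 2.89% + 0.89 × 7.7% = 9.7430%.
Total capital V = 4410 + 7040 = 11450.
Equity: weight = 4410/11450 = 0.3852; cost = 9.743%.
Debt: weight = 7040/11450 = 0.6148; after-tax cost = 3.6% × (1 − 16%) = 3.0240%.
WACC = 0.3852 × 9.7430% + 0.6148 × 3.0240% = 5.6118%.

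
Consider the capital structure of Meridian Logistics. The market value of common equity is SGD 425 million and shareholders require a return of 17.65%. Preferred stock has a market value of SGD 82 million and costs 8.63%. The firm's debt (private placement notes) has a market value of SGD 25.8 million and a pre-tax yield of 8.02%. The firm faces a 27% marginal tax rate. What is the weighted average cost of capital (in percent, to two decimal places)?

15.69%

Total capital V = 425 + 82 + 25.8 = 532.8.
Equity: weight = 425/532.8 = 0.7977; cost = 17.65%.
Preferred: weight = 82/532.8 = 0.1539; cost = 8.63%.
Private placement notes: weight = 25.8/532.8 = 0.0484; after-tax cost = 8.02% × (1 − 27%) = 5.8546%.
WACC = 0.7977 × 17.6500% + 0.1539 × 8.6300% + 0.0484 × 5.8546% = 15.6906%.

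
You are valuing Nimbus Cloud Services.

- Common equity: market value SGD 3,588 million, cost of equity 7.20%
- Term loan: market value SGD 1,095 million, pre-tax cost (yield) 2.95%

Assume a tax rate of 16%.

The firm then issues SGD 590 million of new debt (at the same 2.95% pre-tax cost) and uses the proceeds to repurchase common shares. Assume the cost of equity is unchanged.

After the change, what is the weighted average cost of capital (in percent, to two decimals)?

5.50%

After the change:
Total capital V = 2998 + 1685 = 4683.
Equity: weight = 2998/4683 = 0.6402; cost = 7.2%.
Term loan: weight = 1685/4683 = 0.3598; after-tax cost = 2.95% × (1 − 16%) = 2.4780%.
WACC = 0.6402 × 7.2000% + 0.3598 × 2.4780% = 5.5010%.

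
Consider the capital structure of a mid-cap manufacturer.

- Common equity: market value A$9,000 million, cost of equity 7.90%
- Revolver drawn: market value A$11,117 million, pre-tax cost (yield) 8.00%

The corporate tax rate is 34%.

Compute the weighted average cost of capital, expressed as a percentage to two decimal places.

Total capital V = 9000 + 11117 = 20117.
Equity: weight = 9000/20117 = 0.4474; cost = 7.9%.
Revolver drawn: weight = 11117/20117 = 0.5526; after-tax cost = 8% × (1 − 34%) = 5.2800%.
WACC = 0.4474 × 7.9000% + 0.5526 × 5.2800% = 6.4521%.

6.45%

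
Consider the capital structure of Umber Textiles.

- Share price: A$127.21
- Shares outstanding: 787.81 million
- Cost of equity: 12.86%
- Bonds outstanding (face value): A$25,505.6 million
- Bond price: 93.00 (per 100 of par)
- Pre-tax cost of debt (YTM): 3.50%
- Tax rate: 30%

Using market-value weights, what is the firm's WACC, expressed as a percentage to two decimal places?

10.87%

Market value of equity E = 127.21 × 787.81m = 100217.3101m. Market value of debt D = 25505.6m × 93.0/100 = 23720.208m.
Total capital V = 100217.3101 + 23720.208 = 123937.5181.
Equity: weight = 100217.3101/123937.5181 = 0.8086; cost = 12.86%.
Bonds outstanding: weight = 23720.208/123937.5181 = 0.1914; after-tax cost = 3.5% × (1 − 30%) = 2.4500%.
WACC = 0.8086 × 12.8600% + 0.1914 × 2.4500% = 10.8676%.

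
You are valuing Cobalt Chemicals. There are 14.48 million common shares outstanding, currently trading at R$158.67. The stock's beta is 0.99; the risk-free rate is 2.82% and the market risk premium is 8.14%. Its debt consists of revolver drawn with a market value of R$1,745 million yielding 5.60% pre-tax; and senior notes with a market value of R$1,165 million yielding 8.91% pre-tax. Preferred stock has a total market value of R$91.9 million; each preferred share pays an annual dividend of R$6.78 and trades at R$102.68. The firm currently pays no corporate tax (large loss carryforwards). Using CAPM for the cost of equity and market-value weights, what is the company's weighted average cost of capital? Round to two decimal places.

Cost of equity via CAPM: Re = 2.82% + 0.99 × 8.14% = 10.8786%.
Cost of preferred: Rp = 6.78 / 102.68 = 6.6030%.
Market value of equity E = 158.67 × 14.48m = 2297.5416m.
Total capital V = 2297.5416 + 91.9 + 1745 + 1165 = 5299.4416.
Equity: weight = 2297.5416/5299.4416 = 0.4335; cost = 10.8786%.
Preferred: weight = 91.9/5299.4416 = 0.0173; cost = 6.603%.
Revolver drawn: weight = 1745/5299.4416 = 0.3293; after-tax cost = 5.6% × (1 − 0%) = 5.6000%.
Senior notes: weight = 1165/5299.4416 = 0.2198; after-tax cost = 8.91% × (1 − 0%) = 8.9100%.
WACC = 0.4335 × 10.8786% + 0.0173 × 6.6030% + 0.3293 × 5.6000% + 0.2198 × 8.9100% = 8.6336%.

8.63%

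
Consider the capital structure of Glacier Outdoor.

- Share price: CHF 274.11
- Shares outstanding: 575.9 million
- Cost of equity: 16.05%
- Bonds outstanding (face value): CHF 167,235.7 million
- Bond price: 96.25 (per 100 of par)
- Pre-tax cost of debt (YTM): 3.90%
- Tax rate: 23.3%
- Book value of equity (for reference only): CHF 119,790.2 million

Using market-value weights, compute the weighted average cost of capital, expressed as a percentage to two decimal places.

9.46%

Market value of equity E = 274.11 × 575.9m = 157859.949m. Market value of debt D = 167235.7m × 96.25/100 = 160964.36125m.
Total capital V = 157859.949 + 160964.36125 = 318824.31025.
Equity: weight = 157859.949/318824.31025 = 0.4951; cost = 16.05%.
Bonds outstanding: weight = 160964.36125/318824.31025 = 0.5049; after-tax cost = 3.9% × (1 − 23.3%) = 2.9913%.
WACC = 0.4951 × 16.0500% + 0.5049 × 2.9913% = 9.4571%.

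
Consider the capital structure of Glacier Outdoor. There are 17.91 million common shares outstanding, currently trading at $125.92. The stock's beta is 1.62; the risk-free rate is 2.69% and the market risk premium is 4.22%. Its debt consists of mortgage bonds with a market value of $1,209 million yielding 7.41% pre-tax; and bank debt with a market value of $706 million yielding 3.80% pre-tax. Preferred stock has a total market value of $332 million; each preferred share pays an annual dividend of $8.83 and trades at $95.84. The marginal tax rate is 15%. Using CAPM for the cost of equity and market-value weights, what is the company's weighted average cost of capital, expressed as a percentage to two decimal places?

Cost of equity via CAPM: Re = 2.69% + 1.62 × 4.22% = 9.5264%.
Cost of preferred: Rp = 8.83 / 95.84 = 9.2133%.
Market value of equity E = 125.92 × 17.91m = 2255.2272m.
Total capital V = 2255.2272 + 332 + 1209 + 706 = 4502.2272.
Equity: weight = 2255.2272/4502.2272 = 0.5009; cost = 9.5264%.
Preferred: weight = 332/4502.2272 = 0.0737; cost = 9.2133%.
Mortgage bonds: weight = 1209/4502.2272 = 0.2685; after-tax cost = 7.41% × (1 − 15%) = 6.2985%.
Bank debt: weight = 706/4502.2272 = 0.1568; after-tax cost = 3.8% × (1 − 15%) = 3.2300%.
WACC = 0.5009 × 9.5264% + 0.0737 × 9.2133% + 0.2685 × 6.2985% + 0.1568 × 3.2300% = 7.6492%.

7.65%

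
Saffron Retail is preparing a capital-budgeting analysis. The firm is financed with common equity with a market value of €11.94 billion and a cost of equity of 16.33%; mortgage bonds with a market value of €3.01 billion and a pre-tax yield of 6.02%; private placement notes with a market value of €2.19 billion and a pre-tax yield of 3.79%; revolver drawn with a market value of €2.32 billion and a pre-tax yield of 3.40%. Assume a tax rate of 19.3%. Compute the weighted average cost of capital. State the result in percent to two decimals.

Total capital V = 11.94 + 3.01 + 2.19 + 2.32 = 19.46.
Equity: weight = 11.94/19.46 = 0.6136; cost = 16.33%.
Mortgage bonds: weight = 3.01/19.46 = 0.1547; after-tax cost = 6.02% × (1 − 19.3%) = 4.8581%.
Private placement notes: weight = 2.19/19.46 = 0.1125; after-tax cost = 3.79% × (1 − 19.3%) = 3.0585%.
Revolver drawn: weight = 2.32/19.46 = 0.1192; after-tax cost = 3.4% × (1 − 19.3%) = 2.7438%.
WACC = 0.6136 × 16.3300% + 0.1547 × 4.8581% + 0.1125 × 3.0585% + 0.1192 × 2.7438% = 11.4423%.

11.44%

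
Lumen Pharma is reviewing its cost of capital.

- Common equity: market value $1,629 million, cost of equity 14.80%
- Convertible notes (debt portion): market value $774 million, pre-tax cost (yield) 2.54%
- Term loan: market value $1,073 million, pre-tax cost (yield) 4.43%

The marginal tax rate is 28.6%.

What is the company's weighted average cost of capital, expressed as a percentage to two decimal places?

Total capital V = 1629 + 774 + 1073 = 3476.
Equity: weight = 1629/3476 = 0.4686; cost = 14.8%.
Convertible notes (debt portion): weight = 774/3476 = 0.2227; after-tax cost = 2.54% × (1 − 28.6%) = 1.8136%.
Term loan: weight = 1073/3476 = 0.3087; after-tax cost = 4.43% × (1 − 28.6%) = 3.1630%.
WACC = 0.4686 × 14.8000% + 0.2227 × 1.8136% + 0.3087 × 3.1630% = 8.3161%.

8.32%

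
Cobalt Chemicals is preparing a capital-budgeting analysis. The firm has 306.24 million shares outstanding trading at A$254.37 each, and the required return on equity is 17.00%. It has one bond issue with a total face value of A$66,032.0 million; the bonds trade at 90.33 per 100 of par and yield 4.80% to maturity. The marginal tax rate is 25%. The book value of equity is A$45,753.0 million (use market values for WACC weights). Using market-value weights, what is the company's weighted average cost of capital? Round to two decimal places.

Market value of equity E = 254.37 × 306.24m = 77898.2688m. Market value of debt D = 66032m × 90.33/100 = 59646.7056m.
Total capital V = 77898.2688 + 59646.7056 = 137544.9744.
Equity: weight = 77898.2688/137544.9744 = 0.5663; cost = 17%.
Bonds outstanding: weight = 59646.7056/137544.9744 = 0.4337; after-tax cost = 4.8% × (1 − 25%) = 3.6000%.
WACC = 0.5663 × 17.0000% + 0.4337 × 3.6000% = 11.1891%.

11.19%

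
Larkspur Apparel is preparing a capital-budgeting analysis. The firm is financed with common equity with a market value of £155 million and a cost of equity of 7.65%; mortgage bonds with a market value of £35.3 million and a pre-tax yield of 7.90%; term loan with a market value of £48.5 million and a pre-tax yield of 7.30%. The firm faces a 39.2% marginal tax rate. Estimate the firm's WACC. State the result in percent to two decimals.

6.58%

Total capital V = 155 + 35.3 + 48.5 = 238.8.
Equity: weight = 155/238.8 = 0.6491; cost = 7.65%.
Mortgage bonds: weight = 35.3/238.8 = 0.1478; after-tax cost = 7.9% × (1 − 39.2%) = 4.8032%.
Term loan: weight = 48.5/238.8 = 0.2031; after-tax cost = 7.3% × (1 − 39.2%) = 4.4384%.
WACC = 0.6491 × 7.6500% + 0.1478 × 4.8032% + 0.2031 × 4.4384% = 6.5769%.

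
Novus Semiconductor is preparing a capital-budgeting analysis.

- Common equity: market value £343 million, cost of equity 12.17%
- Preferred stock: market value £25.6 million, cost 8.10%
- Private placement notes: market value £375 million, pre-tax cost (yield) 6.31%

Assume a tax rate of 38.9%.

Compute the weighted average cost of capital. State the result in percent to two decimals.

Total capital V = 343 + 25.6 + 375 = 743.6.
Equity: weight = 343/743.6 = 0.4613; cost = 12.17%.
Preferred: weight = 25.6/743.6 = 0.0344; cost = 8.1%.
Private placement notes: weight = 375/743.6 = 0.5043; after-tax cost = 6.31% × (1 − 38.9%) = 3.8554%.
WACC = 0.4613 × 12.1700% + 0.0344 × 8.1000% + 0.5043 × 3.8554% = 7.8368%.

7.84%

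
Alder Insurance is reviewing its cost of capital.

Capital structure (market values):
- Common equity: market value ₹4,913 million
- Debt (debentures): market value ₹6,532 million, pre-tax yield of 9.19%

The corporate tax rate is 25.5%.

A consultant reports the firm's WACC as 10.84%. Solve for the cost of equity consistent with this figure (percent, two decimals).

16.15%

Total capital V = 4913 + 6532 = 11445.
Equity weight = 4913/11445 = 0.4293.
Debentures weight = 6532/11445 = 0.5707.
Debt contribution = 0.5707 × 9.19% × (1 − 25.5%) = 3.9075%.
Required equity contribution = 10.84% − 3.9075% = 6.9325%.
Re = 6.9325% / 0.4293 = 16.1494%.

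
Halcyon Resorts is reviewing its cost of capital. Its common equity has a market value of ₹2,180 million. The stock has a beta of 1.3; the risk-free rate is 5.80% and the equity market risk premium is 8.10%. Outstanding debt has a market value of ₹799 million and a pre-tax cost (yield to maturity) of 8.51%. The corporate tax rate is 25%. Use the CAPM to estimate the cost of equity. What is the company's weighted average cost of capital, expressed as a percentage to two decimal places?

Cost of equity via CAPM: Re = 5.8% + 1.3 × 8.1% = 16.3300%.
Total capital V = 2180 + 799 = 2979.
Equity: weight = 2180/2979 = 0.7318; cost = 16.33%.
Debt: weight = 799/2979 = 0.2682; after-tax cost = 8.51% × (1 − 25%) = 6.3825%.
WACC = 0.7318 × 16.3300% + 0.2682 × 6.3825% = 13.6620%.

13.66%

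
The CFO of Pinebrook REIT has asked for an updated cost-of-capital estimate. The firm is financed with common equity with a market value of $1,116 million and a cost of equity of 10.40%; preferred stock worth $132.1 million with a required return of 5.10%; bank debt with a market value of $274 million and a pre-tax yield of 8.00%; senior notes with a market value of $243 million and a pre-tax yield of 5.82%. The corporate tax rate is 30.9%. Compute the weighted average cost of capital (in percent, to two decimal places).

Total capital V = 1116 + 132.1 + 274 + 243 = 1765.1.
Equity: weight = 1116/1765.1 = 0.6323; cost = 10.4%.
Preferred: weight = 132.1/1765.1 = 0.0748; cost = 5.1%.
Bank debt: weight = 274/1765.1 = 0.1552; after-tax cost = 8% × (1 − 30.9%) = 5.5280%.
Senior notes: weight = 243/1765.1 = 0.1377; after-tax cost = 5.82% × (1 − 30.9%) = 4.0216%.
WACC = 0.6323 × 10.4000% + 0.0748 × 5.1000% + 0.1552 × 5.5280% + 0.1377 × 4.0216% = 8.3690%.

8.37%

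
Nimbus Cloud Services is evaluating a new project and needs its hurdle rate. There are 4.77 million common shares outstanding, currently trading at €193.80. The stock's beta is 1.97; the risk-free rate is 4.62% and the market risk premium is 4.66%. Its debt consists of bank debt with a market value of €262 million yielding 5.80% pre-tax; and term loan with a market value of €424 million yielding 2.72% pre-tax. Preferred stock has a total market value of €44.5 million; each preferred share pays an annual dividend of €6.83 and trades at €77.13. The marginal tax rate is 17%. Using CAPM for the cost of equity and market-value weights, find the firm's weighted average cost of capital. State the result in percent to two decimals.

9.29%

Cost of equity via CAPM: Re = 4.62% + 1.97 × 4.66% = 13.8002%.
Cost of preferred: Rp = 6.83 / 77.13 = 8.8552%.
Market value of equity E = 193.8 × 4.77m = 924.426m.
Total capital V = 924.426 + 44.5 + 262 + 424 = 1654.926.
Equity: weight = 924.426/1654.926 = 0.5586; cost = 13.8002%.
Preferred: weight = 44.5/1654.926 = 0.0269; cost = 8.8552%.
Bank debt: weight = 262/1654.926 = 0.1583; after-tax cost = 5.8% × (1 − 17%) = 4.8140%.
Term loan: weight = 424/1654.926 = 0.2562; after-tax cost = 2.72% × (1 − 17%) = 2.2576%.
WACC = 0.5586 × 13.8002% + 0.0269 × 8.8552% + 0.1583 × 4.8140% + 0.2562 × 2.2576% = 9.2873%.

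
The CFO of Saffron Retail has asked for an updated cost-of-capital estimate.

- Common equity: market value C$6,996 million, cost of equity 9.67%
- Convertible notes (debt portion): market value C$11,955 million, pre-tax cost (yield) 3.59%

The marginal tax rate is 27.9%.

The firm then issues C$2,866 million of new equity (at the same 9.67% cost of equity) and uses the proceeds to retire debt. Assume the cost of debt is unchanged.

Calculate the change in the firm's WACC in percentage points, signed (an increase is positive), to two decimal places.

Current WACC:
Total capital V = 6996 + 11955 = 18951.
Equity: weight = 6996/18951 = 0.3692; cost = 9.67%.
Convertible notes (debt portion): weight = 11955/18951 = 0.6308; after-tax cost = 3.59% × (1 − 27.9%) = 2.5884%.
WACC = 0.3692 × 9.6700% + 0.6308 × 2.5884% = 5.2027%.
After the change:
Total capital V = 9862 + 9089 = 18951.
Equity: weight = 9862/18951 = 0.5204; cost = 9.67%.
Convertible notes (debt portion): weight = 9089/18951 = 0.4796; after-tax cost = 3.59% × (1 − 27.9%) = 2.5884%.
WACC = 0.5204 × 9.6700% + 0.4796 × 2.5884% = 6.2736%.
Change in WACC = 6.2736% − 5.2027% = 1.0710 pp.

+1.07 pp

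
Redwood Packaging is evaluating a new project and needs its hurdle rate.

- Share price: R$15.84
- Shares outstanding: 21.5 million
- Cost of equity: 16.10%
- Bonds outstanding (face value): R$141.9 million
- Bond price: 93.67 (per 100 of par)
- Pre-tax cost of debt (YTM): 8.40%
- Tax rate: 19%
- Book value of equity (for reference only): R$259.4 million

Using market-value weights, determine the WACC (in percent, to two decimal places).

13.49%

Market value of equity E = 15.84 × 21.5m = 340.56m. Market value of debt D = 141.9m × 93.67/100 = 132.91773m.
Total capital V = 340.56 + 132.91773 = 473.47773.
Equity: weight = 340.56/473.47773 = 0.7193; cost = 16.1%.
Bonds outstanding: weight = 132.91773/473.47773 = 0.2807; after-tax cost = 8.4% × (1 − 19%) = 6.8040%.
WACC = 0.7193 × 16.1000% + 0.2807 × 6.8040% = 13.4904%.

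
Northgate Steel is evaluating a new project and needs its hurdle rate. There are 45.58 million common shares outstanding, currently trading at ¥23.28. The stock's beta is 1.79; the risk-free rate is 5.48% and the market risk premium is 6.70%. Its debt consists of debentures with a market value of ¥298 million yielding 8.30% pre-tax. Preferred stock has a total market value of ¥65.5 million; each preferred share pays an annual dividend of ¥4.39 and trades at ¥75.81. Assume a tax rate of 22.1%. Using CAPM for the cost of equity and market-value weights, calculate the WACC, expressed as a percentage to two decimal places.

Cost of equity via CAPM: Re = 5.48% + 1.79 × 6.7% = 17.4730%.
Cost of preferred: Rp = 4.39 / 75.81 = 5.7908%.
Market value of equity E = 23.28 × 45.58m = 1061.1024m.
Total capital V = 1061.1024 + 65.5 + 298 = 1424.6024.
Equity: weight = 1061.1024/1424.6024 = 0.7448; cost = 17.473%.
Preferred: weight = 65.5/1424.6024 = 0.0460; cost = 5.7908%.
Debentures: weight = 298/1424.6024 = 0.2092; after-tax cost = 8.3% × (1 − 22.1%) = 6.4657%.
WACC = 0.7448 × 17.4730% + 0.0460 × 5.7908% + 0.2092 × 6.4657% = 14.6334%.

14.63%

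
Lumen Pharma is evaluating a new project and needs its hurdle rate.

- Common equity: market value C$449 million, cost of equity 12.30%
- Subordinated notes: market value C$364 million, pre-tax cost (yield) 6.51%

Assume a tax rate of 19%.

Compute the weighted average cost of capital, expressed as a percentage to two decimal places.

9.15%

Total capital V = 449 + 364 = 813.
Equity: weight = 449/813 = 0.5523; cost = 12.3%.
Subordinated notes: weight = 364/813 = 0.4477; after-tax cost = 6.51% × (1 − 19%) = 5.2731%.
WACC = 0.5523 × 12.3000% + 0.4477 × 5.2731% = 9.1539%.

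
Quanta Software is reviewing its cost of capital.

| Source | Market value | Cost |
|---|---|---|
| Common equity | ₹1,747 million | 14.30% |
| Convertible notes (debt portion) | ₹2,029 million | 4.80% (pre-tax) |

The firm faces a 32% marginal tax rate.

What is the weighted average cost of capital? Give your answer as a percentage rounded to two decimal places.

Total capital V = 1747 + 2029 = 3776.
Equity: weight = 1747/3776 = 0.4627; cost = 14.3%.
Convertible notes (debt portion): weight = 2029/3776 = 0.5373; after-tax cost = 4.8% × (1 − 32%) = 3.2640%.
WACC = 0.4627 × 14.3000% + 0.5373 × 3.2640% = 8.3699%.

8.37%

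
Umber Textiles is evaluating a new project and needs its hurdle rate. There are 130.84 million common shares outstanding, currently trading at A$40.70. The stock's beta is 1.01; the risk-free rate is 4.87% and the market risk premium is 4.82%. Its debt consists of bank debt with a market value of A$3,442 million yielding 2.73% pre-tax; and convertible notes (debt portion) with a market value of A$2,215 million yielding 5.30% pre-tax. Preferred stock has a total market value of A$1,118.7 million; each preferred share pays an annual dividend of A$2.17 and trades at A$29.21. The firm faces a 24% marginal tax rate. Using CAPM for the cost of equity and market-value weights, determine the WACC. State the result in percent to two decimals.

Cost of equity via CAPM: Re = 4.87% + 1.01 × 4.82% = 9.7382%.
Cost of preferred: Rp = 2.17 / 29.21 = 7.4290%.
Market value of equity E = 40.7 × 130.84m = 5325.188m.
Total capital V = 5325.188 + 1118.7 + 3442 + 2215 = 12100.888.
Equity: weight = 5325.188/12100.888 = 0.4401; cost = 9.7382%.
Preferred: weight = 1118.7/12100.888 = 0.0924; cost = 7.429%.
Bank debt: weight = 3442/12100.888 = 0.2844; after-tax cost = 2.73% × (1 − 24%) = 2.0748%.
Convertible notes (debt portion): weight = 2215/12100.888 = 0.1830; after-tax cost = 5.3% × (1 − 24%) = 4.0280%.
WACC = 0.4401 × 9.7382% + 0.0924 × 7.4290% + 0.2844 × 2.0748% + 0.1830 × 4.0280% = 6.2997%.

6.30%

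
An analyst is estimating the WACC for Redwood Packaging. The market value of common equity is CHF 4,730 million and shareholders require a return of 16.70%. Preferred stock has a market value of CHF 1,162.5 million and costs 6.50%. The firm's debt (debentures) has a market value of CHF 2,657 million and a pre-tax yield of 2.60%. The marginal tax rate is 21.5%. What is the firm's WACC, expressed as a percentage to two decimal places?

Total capital V = 4730 + 1162.5 + 2657 = 8549.5.
Equity: weight = 4730/8549.5 = 0.5532; cost = 16.7%.
Preferred: weight = 1162.5/8549.5 = 0.1360; cost = 6.5%.
Debentures: weight = 2657/8549.5 = 0.3108; after-tax cost = 2.6% × (1 − 21.5%) = 2.0410%.
WACC = 0.5532 × 16.7000% + 0.1360 × 6.5000% + 0.3108 × 2.0410% = 10.7574%.

10.76%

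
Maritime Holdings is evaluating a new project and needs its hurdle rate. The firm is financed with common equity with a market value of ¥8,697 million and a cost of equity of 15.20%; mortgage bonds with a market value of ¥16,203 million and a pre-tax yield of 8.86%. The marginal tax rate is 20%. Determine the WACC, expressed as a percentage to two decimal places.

Total capital V = 8697 + 16203 = 24900.
Equity: weight = 8697/24900 = 0.3493; cost = 15.2%.
Mortgage bonds: weight = 16203/24900 = 0.6507; after-tax cost = 8.86% × (1 − 20%) = 7.0880%.
WACC = 0.3493 × 15.2000% + 0.6507 × 7.0880% = 9.9213%.

9.92%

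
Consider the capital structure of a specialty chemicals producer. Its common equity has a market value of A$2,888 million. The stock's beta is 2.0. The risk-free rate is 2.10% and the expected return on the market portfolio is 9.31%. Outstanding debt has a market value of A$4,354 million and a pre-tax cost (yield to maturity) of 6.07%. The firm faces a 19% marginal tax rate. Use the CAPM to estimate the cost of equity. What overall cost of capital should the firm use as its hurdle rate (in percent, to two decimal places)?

Market risk premium = 9.31% − 2.1% = 7.21%.
Cost of equity via CAPM: Re = 2.1% + 2.0 × 7.21% = 16.5200%.
Total capital V = 2888 + 4354 = 7242.
Equity: weight = 2888/7242 = 0.3988; cost = 16.52%.
Debt: weight = 4354/7242 = 0.6012; after-tax cost = 6.07% × (1 − 19%) = 4.9167%.
WACC = 0.3988 × 16.5200% + 0.6012 × 4.9167% = 9.5439%.

9.54%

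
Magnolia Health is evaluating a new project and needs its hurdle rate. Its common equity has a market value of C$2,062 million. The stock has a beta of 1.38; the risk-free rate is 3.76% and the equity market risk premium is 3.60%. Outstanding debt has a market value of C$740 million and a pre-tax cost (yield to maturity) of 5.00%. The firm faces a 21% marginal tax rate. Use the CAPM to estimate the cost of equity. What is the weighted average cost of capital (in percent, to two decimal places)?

7.47%

Cost of equity via CAPM: Re = 3.76% + 1.38 × 3.6% = 8.7280%.
Total capital V = 2062 + 740 = 2802.
Equity: weight = 2062/2802 = 0.7359; cost = 8.728%.
Debt: weight = 740/2802 = 0.2641; after-tax cost = 5% × (1 − 21%) = 3.9500%.
WACC = 0.7359 × 8.7280% + 0.2641 × 3.9500% = 7.4661%.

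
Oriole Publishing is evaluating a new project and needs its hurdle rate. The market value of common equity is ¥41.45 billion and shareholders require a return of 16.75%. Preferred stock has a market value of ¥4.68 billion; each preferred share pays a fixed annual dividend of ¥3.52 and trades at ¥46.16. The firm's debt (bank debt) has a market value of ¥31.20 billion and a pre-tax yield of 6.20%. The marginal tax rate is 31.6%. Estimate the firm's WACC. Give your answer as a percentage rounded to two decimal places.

11.15%

Cost of preferred: Rp = 3.52 / 46.16 = 7.6256%.
Total capital V = 41.45 + 4.68 + 31.2 = 77.33.
Equity: weight = 41.45/77.33 = 0.5360; cost = 16.75%.
Preferred: weight = 4.68/77.33 = 0.0605; cost = 7.6256%.
Bank debt: weight = 31.2/77.33 = 0.4035; after-tax cost = 6.2% × (1 − 31.6%) = 4.2408%.
WACC = 0.5360 × 16.7500% + 0.0605 × 7.6256% + 0.4035 × 4.2408% = 11.1508%.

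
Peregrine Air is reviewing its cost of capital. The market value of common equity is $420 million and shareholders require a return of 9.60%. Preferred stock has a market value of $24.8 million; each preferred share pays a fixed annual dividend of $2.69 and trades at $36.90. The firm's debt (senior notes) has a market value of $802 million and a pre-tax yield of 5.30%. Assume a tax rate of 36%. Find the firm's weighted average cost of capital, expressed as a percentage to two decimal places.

Cost of preferred: Rp = 2.69 / 36.9 = 7.2900%.
Total capital V = 420 + 24.8 + 802 = 1246.8.
Equity: weight = 420/1246.8 = 0.3369; cost = 9.6%.
Preferred: weight = 24.8/1246.8 = 0.0199; cost = 7.29%.
Senior notes: weight = 802/1246.8 = 0.6432; after-tax cost = 5.3% × (1 − 36%) = 3.3920%.
WACC = 0.3369 × 9.6000% + 0.0199 × 7.2900% + 0.6432 × 3.3920% = 5.5608%.

5.56%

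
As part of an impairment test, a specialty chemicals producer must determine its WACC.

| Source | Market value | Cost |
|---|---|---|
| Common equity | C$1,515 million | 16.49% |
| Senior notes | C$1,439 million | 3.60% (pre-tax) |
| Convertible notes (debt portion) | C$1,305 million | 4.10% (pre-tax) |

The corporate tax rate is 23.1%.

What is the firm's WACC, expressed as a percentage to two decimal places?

Total capital V = 1515 + 1439 + 1305 = 4259.
Equity: weight = 1515/4259 = 0.3557; cost = 16.49%.
Senior notes: weight = 1439/4259 = 0.3379; after-tax cost = 3.6% × (1 − 23.1%) = 2.7684%.
Convertible notes (debt portion): weight = 1305/4259 = 0.3064; after-tax cost = 4.1% × (1 − 23.1%) = 3.1529%.
WACC = 0.3557 × 16.4900% + 0.3379 × 2.7684% + 0.3064 × 3.1529% = 7.7672%.

7.77%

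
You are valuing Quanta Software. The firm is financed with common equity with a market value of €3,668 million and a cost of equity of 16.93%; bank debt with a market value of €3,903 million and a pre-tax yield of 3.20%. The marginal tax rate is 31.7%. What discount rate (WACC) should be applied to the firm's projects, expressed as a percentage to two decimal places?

Total capital V = 3668 + 3903 = 7571.
Equity: weight = 3668/7571 = 0.4845; cost = 16.93%.
Bank debt: weight = 3903/7571 = 0.5155; after-tax cost = 3.2% × (1 − 31.7%) = 2.1856%.
WACC = 0.4845 × 16.9300% + 0.5155 × 2.1856% = 9.3290%.

9.33%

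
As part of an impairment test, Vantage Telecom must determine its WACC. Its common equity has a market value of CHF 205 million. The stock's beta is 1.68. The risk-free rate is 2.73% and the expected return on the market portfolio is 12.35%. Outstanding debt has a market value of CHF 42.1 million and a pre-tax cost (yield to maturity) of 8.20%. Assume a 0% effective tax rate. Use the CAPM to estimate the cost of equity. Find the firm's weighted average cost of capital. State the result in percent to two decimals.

Market risk premium = 12.35% − 2.73% = 9.62%.
Cost of equity via CAPM: Re = 2.73% + 1.68 × 9.62% = 18.8916%.
Total capital V = 205 + 42.1 = 247.1.
Equity: weight = 205/247.1 = 0.8296; cost = 18.8916%.
Debt: weight = 42.1/247.1 = 0.1704; after-tax cost = 8.2% × (1 − 0%) = 8.2000%.
WACC = 0.8296 × 18.8916% + 0.1704 × 8.2000% = 17.0700%.

17.07%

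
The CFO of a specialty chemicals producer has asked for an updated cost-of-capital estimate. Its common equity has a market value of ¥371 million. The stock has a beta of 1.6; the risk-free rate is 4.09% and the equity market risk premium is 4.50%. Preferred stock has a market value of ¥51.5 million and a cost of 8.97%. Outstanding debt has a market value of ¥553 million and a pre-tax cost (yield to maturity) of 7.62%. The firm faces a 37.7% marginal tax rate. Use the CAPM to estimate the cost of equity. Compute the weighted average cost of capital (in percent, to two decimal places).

Cost of equity via CAPM: Re = 4.09% + 1.6 × 4.5% = 11.2900%.
Total capital V = 371 + 51.5 + 553 = 975.5.
Equity: weight = 371/975.5 = 0.3803; cost = 11.29%.
Preferred: weight = 51.5/975.5 = 0.0528; cost = 8.97%.
Debt: weight = 553/975.5 = 0.5669; after-tax cost = 7.62% × (1 − 37.7%) = 4.7473%.
WACC = 0.3803 × 11.2900% + 0.0528 × 8.9700% + 0.5669 × 4.7473% = 7.4585%.

7.46%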